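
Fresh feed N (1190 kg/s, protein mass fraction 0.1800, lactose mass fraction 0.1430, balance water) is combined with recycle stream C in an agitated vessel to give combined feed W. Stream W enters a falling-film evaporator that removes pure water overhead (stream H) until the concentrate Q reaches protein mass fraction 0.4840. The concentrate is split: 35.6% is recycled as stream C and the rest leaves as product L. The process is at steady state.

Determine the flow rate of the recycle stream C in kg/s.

244.6 kg/s

Overall protein balance (none leaves overhead): protein in fresh feed = protein in product, i.e. 1190×0.180 = (1−0.356)·Q·0.484.
Q = 214.2/(0.484×0.644) = 687.21 kg/s.
Recycle C = 0.356×687.21 = 244.65 kg/s.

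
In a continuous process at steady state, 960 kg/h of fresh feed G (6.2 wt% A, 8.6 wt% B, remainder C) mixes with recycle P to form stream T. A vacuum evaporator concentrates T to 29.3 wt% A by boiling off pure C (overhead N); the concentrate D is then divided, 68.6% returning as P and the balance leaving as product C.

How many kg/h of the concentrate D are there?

646.9 kg/h

Overall A balance (none leaves overhead): A in fresh feed = A in product, i.e. 960×0.062 = (1−0.686)·D·0.293.
D = 59.52/(0.293×0.314) = 646.94 kg/h.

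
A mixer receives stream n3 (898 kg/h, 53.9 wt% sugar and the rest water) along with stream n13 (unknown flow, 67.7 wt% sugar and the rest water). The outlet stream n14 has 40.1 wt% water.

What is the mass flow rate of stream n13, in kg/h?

Let n13 be the unknown flow. Total out = 898 + n13.
water balance: 413.98 + 0.323·n13 = 0.401·(898 + n13)
(0.323 − 0.401)·n13 = 0.401×898 − 413.98 = -53.88
n13 = -53.88 / -0.078 = 690.77 kg/h

690.8 kg/h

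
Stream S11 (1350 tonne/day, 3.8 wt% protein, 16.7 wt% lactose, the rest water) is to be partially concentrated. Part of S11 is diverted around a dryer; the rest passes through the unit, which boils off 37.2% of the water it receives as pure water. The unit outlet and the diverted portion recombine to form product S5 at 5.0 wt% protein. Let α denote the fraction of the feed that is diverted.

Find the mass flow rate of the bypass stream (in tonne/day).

All 1350×0.038 = 51.3 tonne/day of protein reaches S5, so S5 = 51.3/0.050 = 1026 tonne/day and vapour = 324 tonne/day.
The evaporator receives (1−α)·1350 of feed at 0.795 water and removes 0.372 of that water:
0.372×0.795×(1−α)×1350 = 324
(1−α) = 324/399.25 = 0.8115;  α = 0.1885.
Bypass flow = 0.1885×1350 = 254.44 tonne/day.

254.4 tonne/day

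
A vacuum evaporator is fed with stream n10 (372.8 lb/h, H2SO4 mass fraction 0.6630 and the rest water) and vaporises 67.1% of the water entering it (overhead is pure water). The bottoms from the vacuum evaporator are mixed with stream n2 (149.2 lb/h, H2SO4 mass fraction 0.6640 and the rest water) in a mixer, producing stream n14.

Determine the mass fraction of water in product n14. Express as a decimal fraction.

0.2090

Vapour removed = 0.671×0.337×372.8 = 84.3 lb/h; concentrate = 288.5 lb/h.
water reaching the mixer = 41.333 (from concentrate) + 149.2×0.336 = 91.465 lb/h.
Product flow = 288.5 + 149.2 = 437.7 lb/h; water fraction = 0.2090.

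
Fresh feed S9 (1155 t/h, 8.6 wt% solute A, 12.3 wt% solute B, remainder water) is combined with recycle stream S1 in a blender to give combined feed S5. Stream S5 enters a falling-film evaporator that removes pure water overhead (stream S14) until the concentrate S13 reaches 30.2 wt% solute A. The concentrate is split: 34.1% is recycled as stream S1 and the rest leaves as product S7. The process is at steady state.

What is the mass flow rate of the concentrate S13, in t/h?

499.1 t/h

Overall solute A balance (none leaves overhead): solute A in fresh feed = solute A in product, i.e. 1155×0.086 = (1−0.341)·S13·0.302.
S13 = 99.33/(0.302×0.659) = 499.1 t/h.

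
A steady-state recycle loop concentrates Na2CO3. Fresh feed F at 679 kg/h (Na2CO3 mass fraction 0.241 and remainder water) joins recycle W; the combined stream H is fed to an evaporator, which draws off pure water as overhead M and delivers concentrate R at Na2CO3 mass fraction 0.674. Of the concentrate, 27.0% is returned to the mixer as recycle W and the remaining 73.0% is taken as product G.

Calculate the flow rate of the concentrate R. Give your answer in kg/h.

Overall Na2CO3 balance (none leaves overhead): Na2CO3 in fresh feed = Na2CO3 in product, i.e. 679×0.241 = (1−0.270)·R·0.674.
R = 163.64/(0.674×0.730) = 332.59 kg/h.

332.6 kg/h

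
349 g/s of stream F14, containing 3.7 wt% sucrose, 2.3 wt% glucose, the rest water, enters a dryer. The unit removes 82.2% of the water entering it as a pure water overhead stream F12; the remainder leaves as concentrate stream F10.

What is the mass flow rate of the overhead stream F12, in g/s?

269.7 g/s

water entering = 349×0.940 = 328.06 g/s; overhead removed = 0.822×328.06 = 269.67 g/s.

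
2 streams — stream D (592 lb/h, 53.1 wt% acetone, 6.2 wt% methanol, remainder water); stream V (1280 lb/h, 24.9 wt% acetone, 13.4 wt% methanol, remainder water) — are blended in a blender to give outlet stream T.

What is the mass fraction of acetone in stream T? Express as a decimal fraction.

Total flow out = 592 + 1280 = 1872 lb/h.
acetone in = 592×0.531 + 1280×0.249 = 633.07 lb/h.
acetone mass fraction in T = 633.07/1872 = 0.3382.

0.3382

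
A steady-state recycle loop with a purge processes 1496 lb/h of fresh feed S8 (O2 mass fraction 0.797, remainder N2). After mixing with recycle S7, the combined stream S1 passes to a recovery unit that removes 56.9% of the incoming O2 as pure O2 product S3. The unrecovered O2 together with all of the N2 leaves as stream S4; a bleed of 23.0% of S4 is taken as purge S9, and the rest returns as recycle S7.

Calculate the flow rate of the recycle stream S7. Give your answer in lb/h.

N2 enters only via S8 and leaves only via the purge: 1496×0.203 = 0.230×(N2 in S4), and the recovery unit passes all N2, so N2 in S1 = N2 in S4 = 1320.4 lb/h.
O2 in S1: m_A = 1496×0.797 + (1−0.230)·(1−0.569)·m_A, so m_A = 1192.3/0.6681 = 1784.6 lb/h.
S4 = (1−0.569)×1784.6 + 1320.4 = 2089.5 lb/h.
Recycle S7 = (1−0.230)×2089.5 = 1608.9 lb/h.

1609 lb/h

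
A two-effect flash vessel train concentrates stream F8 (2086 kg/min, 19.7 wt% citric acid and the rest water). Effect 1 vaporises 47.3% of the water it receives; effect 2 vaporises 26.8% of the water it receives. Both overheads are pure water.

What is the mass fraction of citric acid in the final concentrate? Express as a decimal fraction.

0.3887

water in feed = 2086×0.803 = 1675.1 kg/min.
After stage 1: water left = (1−0.473)×1675.1 = 882.76; stream total = 1293.7 kg/min.
After stage 2: water left = (1−0.268)×882.76 = 646.18; final concentrate = 1057.1 kg/min.
citric acid fraction = 410.94/1057.1 = 0.3887.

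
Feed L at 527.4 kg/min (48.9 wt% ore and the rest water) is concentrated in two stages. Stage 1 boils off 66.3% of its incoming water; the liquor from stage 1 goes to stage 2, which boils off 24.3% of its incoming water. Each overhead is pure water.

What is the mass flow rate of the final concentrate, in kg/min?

326.7 kg/min

water in feed = 527.4×0.511 = 269.5 kg/min.
After stage 1: water left = (1−0.663)×269.5 = 90.822; stream total = 348.72 kg/min.
After stage 2: water left = (1−0.243)×90.822 = 68.752; final concentrate = 326.65 kg/min.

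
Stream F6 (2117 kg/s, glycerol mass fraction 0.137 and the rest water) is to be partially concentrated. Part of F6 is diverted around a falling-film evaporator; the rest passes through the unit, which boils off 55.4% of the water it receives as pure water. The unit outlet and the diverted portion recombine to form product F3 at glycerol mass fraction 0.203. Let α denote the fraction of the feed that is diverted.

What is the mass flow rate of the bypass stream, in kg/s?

All 2117×0.137 = 290.03 kg/s of glycerol reaches F3, so F3 = 290.03/0.203 = 1428.7 kg/s and vapour = 688.29 kg/s.
The evaporator receives (1−α)·2117 of feed at 0.863 water and removes 0.554 of that water:
0.554×0.863×(1−α)×2117 = 688.29
(1−α) = 688.29/1012.1 = 0.6800;  α = 0.3200.
Bypass flow = 0.3200×2117 = 677.38 kg/s.

677.4 kg/s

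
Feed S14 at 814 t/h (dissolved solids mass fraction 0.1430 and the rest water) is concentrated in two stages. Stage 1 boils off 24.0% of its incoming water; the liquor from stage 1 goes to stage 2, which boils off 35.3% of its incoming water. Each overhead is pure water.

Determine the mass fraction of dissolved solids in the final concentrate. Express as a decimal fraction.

water in feed = 814×0.857 = 697.6 t/h.
After stage 1: water left = (1−0.240)×697.6 = 530.17; stream total = 646.58 t/h.
After stage 2: water left = (1−0.353)×530.17 = 343.02; final concentrate = 459.42 t/h.
dissolved solids fraction = 116.4/459.42 = 0.2534.

0.2534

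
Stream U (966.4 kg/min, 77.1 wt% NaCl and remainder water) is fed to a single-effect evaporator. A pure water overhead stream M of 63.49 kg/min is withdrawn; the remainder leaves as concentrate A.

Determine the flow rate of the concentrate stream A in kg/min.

Concentrate = 966.4 − 63.49 = 902.91 kg/min.

902.9 kg/min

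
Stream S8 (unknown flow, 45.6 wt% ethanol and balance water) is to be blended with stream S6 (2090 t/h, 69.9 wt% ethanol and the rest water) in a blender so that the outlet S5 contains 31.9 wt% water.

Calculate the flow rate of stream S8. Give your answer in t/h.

Let S8 be the unknown flow. Total out = 2090 + S8.
water balance: 629.09 + 0.544·S8 = 0.319·(2090 + S8)
(0.544 − 0.319)·S8 = 0.319×2090 − 629.09 = 37.62
S8 = 37.62 / 0.225 = 167.2 t/h

167.2 t/h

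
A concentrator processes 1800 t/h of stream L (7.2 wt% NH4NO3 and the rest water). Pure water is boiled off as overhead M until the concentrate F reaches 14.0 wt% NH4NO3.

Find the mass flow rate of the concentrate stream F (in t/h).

NH4NO3 is conserved: 1800×0.072 = 129.6 t/h all reports to the concentrate.
Concentrate = 129.6/(target fraction) = 925.71 t/h.

925.7 t/h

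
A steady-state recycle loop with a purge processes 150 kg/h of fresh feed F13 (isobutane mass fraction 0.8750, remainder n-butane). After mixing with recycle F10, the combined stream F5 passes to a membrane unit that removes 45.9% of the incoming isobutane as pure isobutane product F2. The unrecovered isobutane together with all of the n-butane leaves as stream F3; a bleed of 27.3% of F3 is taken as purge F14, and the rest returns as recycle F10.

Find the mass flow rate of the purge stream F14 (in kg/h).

n-butane enters only via F13 and leaves only via the purge: 150×0.125 = 0.273×(n-butane in F3), and the membrane unit passes all n-butane, so n-butane in F5 = n-butane in F3 = 68.681 kg/h.
isobutane in F5: m_A = 150×0.875 + (1−0.273)·(1−0.459)·m_A, so m_A = 131.25/0.6067 = 216.34 kg/h.
F3 = (1−0.459)×216.34 + 68.681 = 185.72 kg/h.
Purge F14 = 0.273×185.72 = 50.701 kg/h.

50.7 kg/h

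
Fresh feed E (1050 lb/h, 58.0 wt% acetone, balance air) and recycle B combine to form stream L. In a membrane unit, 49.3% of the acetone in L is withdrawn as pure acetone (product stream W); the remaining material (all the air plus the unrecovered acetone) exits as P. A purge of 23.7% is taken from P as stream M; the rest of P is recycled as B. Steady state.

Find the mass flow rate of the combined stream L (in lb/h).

air enters only via E and leaves only via the purge: 1050×0.420 = 0.237×(air in P), and the membrane unit passes all air, so air in L = air in P = 1860.8 lb/h.
acetone in L: m_A = 1050×0.580 + (1−0.237)·(1−0.493)·m_A, so m_A = 609/0.6132 = 993.22 lb/h.
L = 993.22 + 1860.8 = 2854 lb/h.

2854 lb/h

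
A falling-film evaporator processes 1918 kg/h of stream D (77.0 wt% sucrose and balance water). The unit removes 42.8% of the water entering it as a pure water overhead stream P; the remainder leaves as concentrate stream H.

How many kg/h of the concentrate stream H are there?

1729 kg/h

water entering = 1918×0.230 = 441.14 kg/h; overhead removed = 0.428×441.14 = 188.81 kg/h.
Concentrate = 1918 − 188.81 = 1729.2 kg/h.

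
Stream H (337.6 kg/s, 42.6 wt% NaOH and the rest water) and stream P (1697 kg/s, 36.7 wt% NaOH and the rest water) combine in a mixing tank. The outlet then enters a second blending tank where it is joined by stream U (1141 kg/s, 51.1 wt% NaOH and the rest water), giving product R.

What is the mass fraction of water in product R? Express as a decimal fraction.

Overall, product flow = 3175.6 kg/s.
water in = 337.6×0.574 + 1697×0.633 + 1141×0.489 = 1825.9 kg/s.
water fraction in R = 0.575.

0.575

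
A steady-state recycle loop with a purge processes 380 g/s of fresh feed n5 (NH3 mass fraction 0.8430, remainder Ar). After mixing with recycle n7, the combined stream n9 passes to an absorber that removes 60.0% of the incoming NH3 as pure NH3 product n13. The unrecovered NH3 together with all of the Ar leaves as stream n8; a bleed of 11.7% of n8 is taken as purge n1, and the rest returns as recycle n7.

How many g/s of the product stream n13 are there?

297.2 g/s

NH3 in n9: m_A = 380×0.843 + (1−0.117)·(1−0.600)·m_A, so m_A = 320.34/0.6468 = 495.27 g/s.
Product n13 = 0.600×495.27 = 297.16 g/s.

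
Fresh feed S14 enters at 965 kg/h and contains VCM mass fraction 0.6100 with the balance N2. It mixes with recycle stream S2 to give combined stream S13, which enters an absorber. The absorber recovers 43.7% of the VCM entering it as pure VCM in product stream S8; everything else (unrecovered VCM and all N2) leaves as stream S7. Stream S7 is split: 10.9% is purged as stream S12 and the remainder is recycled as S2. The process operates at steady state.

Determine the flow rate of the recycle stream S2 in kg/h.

N2 enters only via S14 and leaves only via the purge: 965×0.390 = 0.109×(N2 in S7), and the absorber passes all N2, so N2 in S13 = N2 in S7 = 3452.8 kg/h.
VCM in S13: m_A = 965×0.610 + (1−0.109)·(1−0.437)·m_A, so m_A = 588.65/0.4984 = 1181.2 kg/h.
S7 = (1−0.437)×1181.2 + 3452.8 = 4117.7 kg/h.
Recycle S2 = (1−0.109)×4117.7 = 3668.9 kg/h.

3669 kg/h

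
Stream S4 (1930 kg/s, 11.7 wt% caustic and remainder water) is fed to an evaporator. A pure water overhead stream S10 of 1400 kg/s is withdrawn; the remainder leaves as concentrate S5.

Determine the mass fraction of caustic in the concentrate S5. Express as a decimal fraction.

0.426

caustic is not removed: 1930×0.117 = 225.81 kg/s of caustic enters S5.
Concentrate = 1930 − 1400 = 530 kg/s.
Mass fraction = 225.81/530 = 0.426.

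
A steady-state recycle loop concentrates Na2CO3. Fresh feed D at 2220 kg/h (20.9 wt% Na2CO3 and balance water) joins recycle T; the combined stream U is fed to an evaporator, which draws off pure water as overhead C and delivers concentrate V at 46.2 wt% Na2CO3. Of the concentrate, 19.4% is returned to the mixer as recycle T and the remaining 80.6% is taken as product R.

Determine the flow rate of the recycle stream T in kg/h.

241.7 kg/h

Overall Na2CO3 balance (none leaves overhead): Na2CO3 in fresh feed = Na2CO3 in product, i.e. 2220×0.209 = (1−0.194)·V·0.462.
V = 463.98/(0.462×0.806) = 1246 kg/h.
Recycle T = 0.194×1246 = 241.73 kg/h.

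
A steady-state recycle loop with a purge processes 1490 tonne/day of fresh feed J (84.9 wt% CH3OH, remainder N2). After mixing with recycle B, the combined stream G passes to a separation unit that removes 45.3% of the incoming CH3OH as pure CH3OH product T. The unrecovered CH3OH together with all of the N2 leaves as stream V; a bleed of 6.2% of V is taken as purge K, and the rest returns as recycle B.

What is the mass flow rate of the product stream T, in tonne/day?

1177 tonne/day

CH3OH in G: m_A = 1490×0.849 + (1−0.062)·(1−0.453)·m_A, so m_A = 1265/0.4869 = 2598 tonne/day.
Product T = 0.453×2598 = 1176.9 tonne/day.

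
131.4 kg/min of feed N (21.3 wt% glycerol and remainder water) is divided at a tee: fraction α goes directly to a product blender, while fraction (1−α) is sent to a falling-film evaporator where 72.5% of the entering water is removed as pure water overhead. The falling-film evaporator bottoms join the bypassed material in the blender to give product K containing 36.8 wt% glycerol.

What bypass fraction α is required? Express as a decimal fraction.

0.262

All 131.4×0.213 = 27.988 kg/min of glycerol reaches K, so K = 27.988/0.368 = 76.055 kg/min and vapour = 55.345 kg/min.
The evaporator receives (1−α)·131.4 of feed at 0.787 water and removes 0.725 of that water:
0.725×0.787×(1−α)×131.4 = 55.345
(1−α) = 55.345/74.974 = 0.7382;  α = 0.2618.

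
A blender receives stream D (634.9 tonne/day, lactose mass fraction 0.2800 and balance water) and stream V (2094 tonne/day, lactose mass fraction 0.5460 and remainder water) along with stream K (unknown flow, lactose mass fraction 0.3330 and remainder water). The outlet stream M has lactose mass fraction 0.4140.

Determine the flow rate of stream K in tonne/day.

2362 tonne/day

Let K be the unknown flow. Total out = 2728.9 + K.
lactose balance: 1321.1 + 0.333·K = 0.414·(2728.9 + K)
(0.333 − 0.414)·K = 0.414×2728.9 − 1321.1 = -191.33
K = -191.33 / -0.081 = 2362.1 tonne/day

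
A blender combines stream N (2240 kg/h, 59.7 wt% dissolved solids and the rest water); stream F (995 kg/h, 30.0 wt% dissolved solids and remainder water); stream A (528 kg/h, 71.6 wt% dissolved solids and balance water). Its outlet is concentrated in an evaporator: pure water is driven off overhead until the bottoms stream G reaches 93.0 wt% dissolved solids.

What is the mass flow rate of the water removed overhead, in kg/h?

dissolved solids entering = 2240×0.597 + 995×0.300 + 528×0.716 = 2013.8 kg/h.
All dissolved solids reports to G, so G = 2013.8/0.930 = 2165.4 kg/h.
Total feed = 3763 kg/h; overhead = 3763 − 2165.4 = 1597.6 kg/h.

1598 kg/h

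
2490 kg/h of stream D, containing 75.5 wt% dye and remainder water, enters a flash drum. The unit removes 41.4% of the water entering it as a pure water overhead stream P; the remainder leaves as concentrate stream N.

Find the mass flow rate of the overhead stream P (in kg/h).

252.6 kg/h

water entering = 2490×0.245 = 610.05 kg/h; overhead removed = 0.414×610.05 = 252.56 kg/h.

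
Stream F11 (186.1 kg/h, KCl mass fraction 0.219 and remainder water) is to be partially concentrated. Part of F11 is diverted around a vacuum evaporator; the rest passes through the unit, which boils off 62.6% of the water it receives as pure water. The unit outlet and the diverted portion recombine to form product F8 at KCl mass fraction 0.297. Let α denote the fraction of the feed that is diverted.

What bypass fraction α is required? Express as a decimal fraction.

0.463

All 186.1×0.219 = 40.756 kg/h of KCl reaches F8, so F8 = 40.756/0.297 = 137.23 kg/h and vapour = 48.875 kg/h.
The evaporator receives (1−α)·186.1 of feed at 0.781 water and removes 0.626 of that water:
0.626×0.781×(1−α)×186.1 = 48.875
(1−α) = 48.875/90.985 = 0.5372;  α = 0.4628.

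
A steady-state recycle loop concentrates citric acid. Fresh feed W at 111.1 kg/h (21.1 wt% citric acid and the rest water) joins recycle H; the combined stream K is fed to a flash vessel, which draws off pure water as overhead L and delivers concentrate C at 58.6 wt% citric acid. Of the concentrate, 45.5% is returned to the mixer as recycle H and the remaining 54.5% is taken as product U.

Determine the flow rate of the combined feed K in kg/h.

144.5 kg/h

Overall citric acid balance (none leaves overhead): citric acid in fresh feed = citric acid in product, i.e. 111.1×0.211 = (1−0.455)·C·0.586.
C = 23.442/(0.586×0.545) = 73.401 kg/h.
Recycle H = 0.455×73.401 = 33.397 kg/h.
Combined feed K = 111.1 + 33.397 = 144.5 kg/h.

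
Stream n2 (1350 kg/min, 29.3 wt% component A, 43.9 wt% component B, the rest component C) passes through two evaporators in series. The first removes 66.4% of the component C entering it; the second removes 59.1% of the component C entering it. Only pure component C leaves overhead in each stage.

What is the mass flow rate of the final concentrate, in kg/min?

component C in feed = 1350×0.268 = 361.8 kg/min.
After stage 1: component C left = (1−0.664)×361.8 = 121.56; stream total = 1109.8 kg/min.
After stage 2: component C left = (1−0.591)×121.56 = 49.72; final concentrate = 1037.9 kg/min.

1038 kg/min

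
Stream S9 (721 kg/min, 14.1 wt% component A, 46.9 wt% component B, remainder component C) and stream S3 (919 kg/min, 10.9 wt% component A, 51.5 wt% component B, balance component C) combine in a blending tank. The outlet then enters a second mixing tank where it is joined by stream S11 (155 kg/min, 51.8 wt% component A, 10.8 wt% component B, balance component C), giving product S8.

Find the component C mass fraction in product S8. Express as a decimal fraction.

0.381

Overall, product flow = 1795 kg/min.
component C in = 721×0.390 + 919×0.376 + 155×0.374 = 684.7 kg/min.
component C fraction in S8 = 0.381.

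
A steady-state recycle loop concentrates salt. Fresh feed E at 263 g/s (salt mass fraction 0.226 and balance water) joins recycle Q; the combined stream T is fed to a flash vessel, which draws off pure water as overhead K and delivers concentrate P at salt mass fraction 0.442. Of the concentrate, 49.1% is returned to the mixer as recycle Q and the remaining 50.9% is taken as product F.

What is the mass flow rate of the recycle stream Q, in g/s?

Overall salt balance (none leaves overhead): salt in fresh feed = salt in product, i.e. 263×0.226 = (1−0.491)·P·0.442.
P = 59.438/(0.442×0.509) = 264.19 g/s.
Recycle Q = 0.491×264.19 = 129.72 g/s.

129.7 g/s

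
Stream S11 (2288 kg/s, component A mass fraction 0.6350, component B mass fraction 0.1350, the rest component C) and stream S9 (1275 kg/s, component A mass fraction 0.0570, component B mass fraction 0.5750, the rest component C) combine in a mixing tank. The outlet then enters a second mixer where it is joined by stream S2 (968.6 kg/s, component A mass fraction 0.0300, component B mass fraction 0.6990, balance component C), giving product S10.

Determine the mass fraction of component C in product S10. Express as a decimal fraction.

0.2776

Overall, product flow = 4531.6 kg/s.
component C in = 2288×0.230 + 1275×0.368 + 968.6×0.271 = 1257.9 kg/s.
component C fraction in S10 = 0.2776.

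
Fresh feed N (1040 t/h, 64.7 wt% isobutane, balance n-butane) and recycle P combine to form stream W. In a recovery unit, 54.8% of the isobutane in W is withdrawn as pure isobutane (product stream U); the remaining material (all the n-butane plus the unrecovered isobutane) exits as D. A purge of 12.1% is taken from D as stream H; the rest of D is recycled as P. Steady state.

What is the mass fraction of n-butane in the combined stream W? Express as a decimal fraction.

n-butane enters only via N and leaves only via the purge: 1040×0.353 = 0.121×(n-butane in D), and the recovery unit passes all n-butane, so n-butane in W = n-butane in D = 3034 t/h.
isobutane in W: m_A = 1040×0.647 + (1−0.121)·(1−0.548)·m_A, so m_A = 672.88/0.6027 = 1116.5 t/h.
W = 1116.5 + 3034 = 4150.5 t/h.
n-butane fraction in W = 3034/4150.5 = 0.731.

0.731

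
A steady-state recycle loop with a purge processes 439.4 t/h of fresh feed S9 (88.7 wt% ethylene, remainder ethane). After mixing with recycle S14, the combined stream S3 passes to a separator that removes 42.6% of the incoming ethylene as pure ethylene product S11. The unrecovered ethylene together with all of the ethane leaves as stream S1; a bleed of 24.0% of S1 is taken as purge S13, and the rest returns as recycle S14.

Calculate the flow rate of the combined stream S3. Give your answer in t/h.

ethane enters only via S9 and leaves only via the purge: 439.4×0.113 = 0.240×(ethane in S1), and the separator passes all ethane, so ethane in S3 = ethane in S1 = 206.88 t/h.
ethylene in S3: m_A = 439.4×0.887 + (1−0.240)·(1−0.426)·m_A, so m_A = 389.75/0.5638 = 691.34 t/h.
S3 = 691.34 + 206.88 = 898.22 t/h.

898.2 t/h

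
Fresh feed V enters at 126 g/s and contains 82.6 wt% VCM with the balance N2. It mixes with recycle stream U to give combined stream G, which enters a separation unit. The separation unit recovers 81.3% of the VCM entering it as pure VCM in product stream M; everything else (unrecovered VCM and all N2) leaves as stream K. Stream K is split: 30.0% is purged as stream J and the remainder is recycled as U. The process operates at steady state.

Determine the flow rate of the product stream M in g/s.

VCM in G: m_A = 126×0.826 + (1−0.300)·(1−0.813)·m_A, so m_A = 104.08/0.8691 = 119.75 g/s.
Product M = 0.813×119.75 = 97.358 g/s.

97.36 g/s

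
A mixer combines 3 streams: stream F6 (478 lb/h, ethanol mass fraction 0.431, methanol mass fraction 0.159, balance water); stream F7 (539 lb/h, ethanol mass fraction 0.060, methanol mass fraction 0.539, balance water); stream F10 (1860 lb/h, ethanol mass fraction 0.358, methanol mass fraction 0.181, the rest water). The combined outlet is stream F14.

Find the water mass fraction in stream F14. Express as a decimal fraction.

0.441

Total flow out = 478 + 539 + 1860 = 2877 lb/h.
water in = 478×0.410 + 539×0.401 + 1860×0.461 = 1269.6 lb/h.
water mass fraction in F14 = 1269.6/2877 = 0.441.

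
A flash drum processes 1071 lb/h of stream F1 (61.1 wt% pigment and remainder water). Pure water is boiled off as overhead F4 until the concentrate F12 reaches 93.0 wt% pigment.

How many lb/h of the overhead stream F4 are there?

pigment is conserved: 1071×0.611 = 654.38 lb/h all reports to the concentrate.
Concentrate = 654.38/(target fraction) = 703.64 lb/h.
Overhead = 1071 − 703.64 = 367.36 lb/h.

367.4 lb/h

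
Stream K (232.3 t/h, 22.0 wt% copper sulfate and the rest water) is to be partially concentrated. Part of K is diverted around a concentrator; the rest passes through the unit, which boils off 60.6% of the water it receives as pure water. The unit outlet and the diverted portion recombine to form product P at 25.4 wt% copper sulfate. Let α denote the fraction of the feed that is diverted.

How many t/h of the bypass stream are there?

166.5 t/h

All 232.3×0.220 = 51.106 t/h of copper sulfate reaches P, so P = 51.106/0.254 = 201.2 t/h and vapour = 31.095 t/h.
The evaporator receives (1−α)·232.3 of feed at 0.780 water and removes 0.606 of that water:
0.606×0.780×(1−α)×232.3 = 31.095
(1−α) = 31.095/109.8 = 0.2832;  α = 0.7168.
Bypass flow = 0.7168×232.3 = 166.51 t/h.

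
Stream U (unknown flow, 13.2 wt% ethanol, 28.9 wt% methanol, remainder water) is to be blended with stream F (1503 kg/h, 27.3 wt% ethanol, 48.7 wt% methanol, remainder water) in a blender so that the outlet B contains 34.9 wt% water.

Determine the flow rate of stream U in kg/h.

Let U be the unknown flow. Total out = 1503 + U.
water balance: 360.72 + 0.579·U = 0.349·(1503 + U)
(0.579 − 0.349)·U = 0.349×1503 − 360.72 = 163.83
U = 163.83 / 0.230 = 712.29 kg/h

712.3 kg/h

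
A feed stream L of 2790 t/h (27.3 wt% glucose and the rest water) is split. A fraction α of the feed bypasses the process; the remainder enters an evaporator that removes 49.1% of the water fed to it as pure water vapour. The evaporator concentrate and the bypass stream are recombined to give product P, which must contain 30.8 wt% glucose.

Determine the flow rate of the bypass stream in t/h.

All 2790×0.273 = 761.67 t/h of glucose reaches P, so P = 761.67/0.308 = 2473 t/h and vapour = 317.05 t/h.
The evaporator receives (1−α)·2790 of feed at 0.727 water and removes 0.491 of that water:
0.491×0.727×(1−α)×2790 = 317.05
(1−α) = 317.05/995.91 = 0.3183;  α = 0.6817.
Bypass flow = 0.6817×2790 = 1901.8 t/h.

1902 t/h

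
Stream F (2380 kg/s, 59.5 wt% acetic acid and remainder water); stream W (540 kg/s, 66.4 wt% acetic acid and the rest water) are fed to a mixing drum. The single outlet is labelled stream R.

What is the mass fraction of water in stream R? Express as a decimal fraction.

Total flow out = 2380 + 540 = 2920 kg/s.
water in = 2380×0.405 + 540×0.336 = 1145.3 kg/s.
water mass fraction in R = 1145.3/2920 = 0.3922.

0.3922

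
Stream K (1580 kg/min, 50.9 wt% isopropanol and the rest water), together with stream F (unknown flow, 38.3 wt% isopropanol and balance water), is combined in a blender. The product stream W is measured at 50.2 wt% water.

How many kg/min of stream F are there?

151.1 kg/min

Let F be the unknown flow. Total out = 1580 + F.
water balance: 775.78 + 0.617·F = 0.502·(1580 + F)
(0.617 − 0.502)·F = 0.502×1580 − 775.78 = 17.38
F = 17.38 / 0.115 = 151.13 kg/min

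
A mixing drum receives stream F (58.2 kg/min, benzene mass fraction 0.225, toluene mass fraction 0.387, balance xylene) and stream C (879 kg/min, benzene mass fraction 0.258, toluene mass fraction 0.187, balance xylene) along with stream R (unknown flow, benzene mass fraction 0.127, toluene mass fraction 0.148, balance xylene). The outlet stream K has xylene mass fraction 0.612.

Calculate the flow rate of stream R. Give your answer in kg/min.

558.8 kg/min

Let R be the unknown flow. Total out = 937.2 + R.
xylene balance: 510.43 + 0.725·R = 0.612·(937.2 + R)
(0.725 − 0.612)·R = 0.612×937.2 − 510.43 = 63.14
R = 63.14 / 0.113 = 558.76 kg/min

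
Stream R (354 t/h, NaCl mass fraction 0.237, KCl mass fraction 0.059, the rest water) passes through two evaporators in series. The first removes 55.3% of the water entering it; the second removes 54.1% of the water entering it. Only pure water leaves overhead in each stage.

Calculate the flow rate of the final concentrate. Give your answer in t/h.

155.9 t/h

water in feed = 354×0.704 = 249.22 t/h.
After stage 1: water left = (1−0.553)×249.22 = 111.4; stream total = 216.18 t/h.
After stage 2: water left = (1−0.541)×111.4 = 51.132; final concentrate = 155.92 t/h.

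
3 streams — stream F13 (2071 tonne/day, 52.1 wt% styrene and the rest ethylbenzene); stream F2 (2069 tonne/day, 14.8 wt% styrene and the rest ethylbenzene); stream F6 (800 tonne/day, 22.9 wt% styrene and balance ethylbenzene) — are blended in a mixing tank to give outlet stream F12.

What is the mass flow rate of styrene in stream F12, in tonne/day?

1568 tonne/day

styrene out = styrene in = 2071×0.521 + 2069×0.148 + 800×0.229 = 1568.4 tonne/day.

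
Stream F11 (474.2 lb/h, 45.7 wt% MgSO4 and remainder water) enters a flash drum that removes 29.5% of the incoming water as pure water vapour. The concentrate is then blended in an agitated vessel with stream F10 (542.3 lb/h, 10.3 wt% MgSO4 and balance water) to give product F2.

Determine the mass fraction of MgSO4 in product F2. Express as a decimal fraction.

Vapour removed = 0.295×0.543×474.2 = 75.96 lb/h; concentrate = 398.24 lb/h.
MgSO4 reaching the mixer = 216.71 (from concentrate) + 542.3×0.103 = 272.57 lb/h.
Product flow = 398.24 + 542.3 = 940.54 lb/h; MgSO4 fraction = 0.290.

0.290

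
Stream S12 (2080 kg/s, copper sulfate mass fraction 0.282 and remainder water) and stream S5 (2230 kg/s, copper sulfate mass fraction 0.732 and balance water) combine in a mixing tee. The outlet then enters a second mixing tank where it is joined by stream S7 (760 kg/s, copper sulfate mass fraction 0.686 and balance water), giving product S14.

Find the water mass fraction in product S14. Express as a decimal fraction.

Overall, product flow = 5070 kg/s.
water in = 2080×0.718 + 2230×0.268 + 760×0.314 = 2329.7 kg/s.
water fraction in S14 = 0.460.

0.460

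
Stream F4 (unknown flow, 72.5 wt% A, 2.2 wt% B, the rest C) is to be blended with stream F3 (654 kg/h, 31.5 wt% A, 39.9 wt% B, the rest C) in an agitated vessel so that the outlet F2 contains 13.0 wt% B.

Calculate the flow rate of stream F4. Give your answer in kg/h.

1629 kg/h

Let F4 be the unknown flow. Total out = 654 + F4.
B balance: 260.95 + 0.022·F4 = 0.130·(654 + F4)
(0.022 − 0.130)·F4 = 0.130×654 − 260.95 = -175.93
F4 = -175.93 / -0.108 = 1628.9 kg/h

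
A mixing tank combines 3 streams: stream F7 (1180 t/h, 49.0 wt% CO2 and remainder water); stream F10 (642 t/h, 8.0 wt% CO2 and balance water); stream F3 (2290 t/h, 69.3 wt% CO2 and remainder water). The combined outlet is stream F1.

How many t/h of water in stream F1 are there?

1895 t/h

water out = water in = 1180×0.510 + 642×0.920 + 2290×0.307 = 1895.5 t/h.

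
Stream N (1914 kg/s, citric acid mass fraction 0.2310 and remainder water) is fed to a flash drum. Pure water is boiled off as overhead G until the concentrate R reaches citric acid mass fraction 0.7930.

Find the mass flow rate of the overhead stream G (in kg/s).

citric acid is conserved: 1914×0.231 = 442.13 kg/s all reports to the concentrate.
Concentrate = 442.13/(target fraction) = 557.55 kg/s.
Overhead = 1914 − 557.55 = 1356.5 kg/s.

1356 kg/s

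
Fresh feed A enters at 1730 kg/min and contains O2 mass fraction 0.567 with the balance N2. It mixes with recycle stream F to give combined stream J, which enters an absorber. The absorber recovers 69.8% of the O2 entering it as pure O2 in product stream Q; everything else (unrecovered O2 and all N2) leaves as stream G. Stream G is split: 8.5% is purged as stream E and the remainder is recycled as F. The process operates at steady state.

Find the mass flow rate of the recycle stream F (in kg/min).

N2 enters only via A and leaves only via the purge: 1730×0.433 = 0.085×(N2 in G), and the absorber passes all N2, so N2 in J = N2 in G = 8812.8 kg/min.
O2 in J: m_A = 1730×0.567 + (1−0.085)·(1−0.698)·m_A, so m_A = 980.91/0.7237 = 1355.5 kg/min.
G = (1−0.698)×1355.5 + 8812.8 = 9222.2 kg/min.
Recycle F = (1−0.085)×9222.2 = 8438.3 kg/min.

8438 kg/min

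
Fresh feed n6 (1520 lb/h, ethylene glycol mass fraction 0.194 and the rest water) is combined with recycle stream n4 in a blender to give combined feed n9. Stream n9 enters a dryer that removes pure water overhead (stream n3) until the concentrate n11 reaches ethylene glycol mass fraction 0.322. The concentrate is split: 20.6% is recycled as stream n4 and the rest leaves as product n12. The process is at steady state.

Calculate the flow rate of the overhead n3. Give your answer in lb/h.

604.2 lb/h

Overall ethylene glycol balance (none leaves overhead): ethylene glycol in fresh feed = ethylene glycol in product, i.e. 1520×0.194 = (1−0.206)·n11·0.322.
n11 = 294.88/(0.322×0.794) = 1153.4 lb/h.
Recycle n4 = 0.206×1153.4 = 237.59 lb/h.
Combined feed n9 = 1520 + 237.59 = 1757.6 lb/h.
Overhead n3 = n9 − n11 = 1757.6 − 1153.4 = 604.22 lb/h.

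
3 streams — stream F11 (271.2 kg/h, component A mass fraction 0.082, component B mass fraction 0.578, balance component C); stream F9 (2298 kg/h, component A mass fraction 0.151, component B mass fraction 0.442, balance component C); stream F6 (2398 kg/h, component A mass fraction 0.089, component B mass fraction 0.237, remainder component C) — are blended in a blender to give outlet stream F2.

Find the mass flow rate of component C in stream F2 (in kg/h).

2644 kg/h

component C out = component C in = 271.2×0.340 + 2298×0.407 + 2398×0.674 = 2643.7 kg/h.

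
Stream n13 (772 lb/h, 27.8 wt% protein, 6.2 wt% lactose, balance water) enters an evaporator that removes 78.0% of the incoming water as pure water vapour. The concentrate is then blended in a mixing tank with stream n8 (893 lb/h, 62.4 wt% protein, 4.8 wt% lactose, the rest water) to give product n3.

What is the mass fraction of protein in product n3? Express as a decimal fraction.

Vapour removed = 0.780×0.660×772 = 397.43 lb/h; concentrate = 374.57 lb/h.
protein reaching the mixer = 214.62 (from concentrate) + 893×0.624 = 771.85 lb/h.
Product flow = 374.57 + 893 = 1267.6 lb/h; protein fraction = 0.609.

0.609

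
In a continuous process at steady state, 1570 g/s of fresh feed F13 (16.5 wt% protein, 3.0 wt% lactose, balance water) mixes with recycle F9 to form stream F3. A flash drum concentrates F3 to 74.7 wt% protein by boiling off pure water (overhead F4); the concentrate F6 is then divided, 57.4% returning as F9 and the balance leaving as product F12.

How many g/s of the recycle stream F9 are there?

467.3 g/s

Overall protein balance (none leaves overhead): protein in fresh feed = protein in product, i.e. 1570×0.165 = (1−0.574)·F6·0.747.
F6 = 259.05/(0.747×0.426) = 814.05 g/s.
Recycle F9 = 0.574×814.05 = 467.27 g/s.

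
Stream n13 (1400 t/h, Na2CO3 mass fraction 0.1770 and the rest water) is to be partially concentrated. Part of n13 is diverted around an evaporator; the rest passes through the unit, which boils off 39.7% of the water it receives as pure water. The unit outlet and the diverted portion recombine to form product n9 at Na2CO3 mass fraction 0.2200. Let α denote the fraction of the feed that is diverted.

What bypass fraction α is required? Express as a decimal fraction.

All 1400×0.177 = 247.8 t/h of Na2CO3 reaches n9, so n9 = 247.8/0.220 = 1126.4 t/h and vapour = 273.64 t/h.
The evaporator receives (1−α)·1400 of feed at 0.823 water and removes 0.397 of that water:
0.397×0.823×(1−α)×1400 = 273.64
(1−α) = 273.64/457.42 = 0.5982;  α = 0.4018.

0.402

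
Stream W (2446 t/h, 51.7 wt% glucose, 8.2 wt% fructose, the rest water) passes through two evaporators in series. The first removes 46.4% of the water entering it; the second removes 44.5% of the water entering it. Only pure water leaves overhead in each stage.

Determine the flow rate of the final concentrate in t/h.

water in feed = 2446×0.401 = 980.85 t/h.
After stage 1: water left = (1−0.464)×980.85 = 525.73; stream total = 1990.9 t/h.
After stage 2: water left = (1−0.445)×525.73 = 291.78; final concentrate = 1756.9 t/h.

1757 t/h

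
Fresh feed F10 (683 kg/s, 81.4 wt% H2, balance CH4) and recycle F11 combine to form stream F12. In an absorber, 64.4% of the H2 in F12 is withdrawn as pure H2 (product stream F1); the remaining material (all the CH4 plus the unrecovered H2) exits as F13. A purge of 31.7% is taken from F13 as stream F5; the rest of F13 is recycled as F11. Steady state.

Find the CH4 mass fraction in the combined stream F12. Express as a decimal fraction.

CH4 enters only via F10 and leaves only via the purge: 683×0.186 = 0.317×(CH4 in F13), and the absorber passes all CH4, so CH4 in F12 = CH4 in F13 = 400.75 kg/s.
H2 in F12: m_A = 683×0.814 + (1−0.317)·(1−0.644)·m_A, so m_A = 555.96/0.7569 = 734.57 kg/s.
F12 = 734.57 + 400.75 = 1135.3 kg/s.
CH4 fraction in F12 = 400.75/1135.3 = 0.353.

0.353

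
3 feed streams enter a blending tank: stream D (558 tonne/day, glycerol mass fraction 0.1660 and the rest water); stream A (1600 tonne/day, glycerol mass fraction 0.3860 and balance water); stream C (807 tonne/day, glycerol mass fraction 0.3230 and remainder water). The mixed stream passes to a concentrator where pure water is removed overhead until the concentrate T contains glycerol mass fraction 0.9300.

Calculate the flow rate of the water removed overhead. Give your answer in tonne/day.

1921 tonne/day

glycerol entering = 558×0.166 + 1600×0.386 + 807×0.323 = 970.89 tonne/day.
All glycerol reports to T, so T = 970.89/0.930 = 1044 tonne/day.
Total feed = 2965 tonne/day; overhead = 2965 − 1044 = 1921 tonne/day.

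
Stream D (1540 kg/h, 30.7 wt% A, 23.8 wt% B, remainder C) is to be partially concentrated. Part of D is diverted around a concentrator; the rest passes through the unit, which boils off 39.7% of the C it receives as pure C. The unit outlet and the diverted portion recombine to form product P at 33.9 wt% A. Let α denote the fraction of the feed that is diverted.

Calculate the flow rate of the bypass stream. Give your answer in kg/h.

735.2 kg/h

All 1540×0.307 = 472.78 kg/h of A reaches P, so P = 472.78/0.339 = 1394.6 kg/h and vapour = 145.37 kg/h.
The evaporator receives (1−α)·1540 of feed at 0.455 C and removes 0.397 of that C:
0.397×0.455×(1−α)×1540 = 145.37
(1−α) = 145.37/278.18 = 0.5226;  α = 0.4774.
Bypass flow = 0.4774×1540 = 735.23 kg/h.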